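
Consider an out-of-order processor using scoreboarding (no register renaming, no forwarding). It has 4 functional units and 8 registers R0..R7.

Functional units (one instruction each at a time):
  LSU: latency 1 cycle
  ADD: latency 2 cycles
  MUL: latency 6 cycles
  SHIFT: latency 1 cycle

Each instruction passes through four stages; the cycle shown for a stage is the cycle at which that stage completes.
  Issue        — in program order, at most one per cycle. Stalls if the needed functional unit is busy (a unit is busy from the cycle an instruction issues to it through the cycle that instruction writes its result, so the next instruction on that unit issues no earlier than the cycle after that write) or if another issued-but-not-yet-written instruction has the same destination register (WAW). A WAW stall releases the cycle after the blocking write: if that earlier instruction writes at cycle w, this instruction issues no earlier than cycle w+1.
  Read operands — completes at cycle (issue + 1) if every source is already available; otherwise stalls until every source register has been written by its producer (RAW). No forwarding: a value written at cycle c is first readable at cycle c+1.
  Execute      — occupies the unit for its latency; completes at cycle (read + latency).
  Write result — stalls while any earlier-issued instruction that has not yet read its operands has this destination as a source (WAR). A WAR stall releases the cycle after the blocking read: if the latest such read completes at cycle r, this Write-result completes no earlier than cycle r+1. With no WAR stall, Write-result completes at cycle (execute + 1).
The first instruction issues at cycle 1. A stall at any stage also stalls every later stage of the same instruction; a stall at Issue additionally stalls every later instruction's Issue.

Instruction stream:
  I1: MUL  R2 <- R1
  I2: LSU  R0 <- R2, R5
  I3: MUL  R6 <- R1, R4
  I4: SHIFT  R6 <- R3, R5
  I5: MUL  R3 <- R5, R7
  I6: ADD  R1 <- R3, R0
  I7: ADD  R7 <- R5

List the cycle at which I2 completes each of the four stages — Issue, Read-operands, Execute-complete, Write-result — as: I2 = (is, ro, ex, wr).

I1: IS=1 RO=2 EX=8 WR=9
I2: IS=2 RO=10 EX=11 WR=12  [RAW R2: wait I1 write@9]
I3: IS=10 RO=11 EX=17 WR=18  [struct: MUL busy until I1 writes@9]
I4: IS=19 RO=20 EX=21 WR=22  [WAW R6: wait I3 write@18]
I5: IS=20 RO=21 EX=27 WR=28
I6: IS=21 RO=29 EX=31 WR=32  [RAW R3: wait I5 write@28]
I7: IS=33 RO=34 EX=36 WR=37  [struct: ADD busy until I6 writes@32]

I2 = (2, 10, 11, 12)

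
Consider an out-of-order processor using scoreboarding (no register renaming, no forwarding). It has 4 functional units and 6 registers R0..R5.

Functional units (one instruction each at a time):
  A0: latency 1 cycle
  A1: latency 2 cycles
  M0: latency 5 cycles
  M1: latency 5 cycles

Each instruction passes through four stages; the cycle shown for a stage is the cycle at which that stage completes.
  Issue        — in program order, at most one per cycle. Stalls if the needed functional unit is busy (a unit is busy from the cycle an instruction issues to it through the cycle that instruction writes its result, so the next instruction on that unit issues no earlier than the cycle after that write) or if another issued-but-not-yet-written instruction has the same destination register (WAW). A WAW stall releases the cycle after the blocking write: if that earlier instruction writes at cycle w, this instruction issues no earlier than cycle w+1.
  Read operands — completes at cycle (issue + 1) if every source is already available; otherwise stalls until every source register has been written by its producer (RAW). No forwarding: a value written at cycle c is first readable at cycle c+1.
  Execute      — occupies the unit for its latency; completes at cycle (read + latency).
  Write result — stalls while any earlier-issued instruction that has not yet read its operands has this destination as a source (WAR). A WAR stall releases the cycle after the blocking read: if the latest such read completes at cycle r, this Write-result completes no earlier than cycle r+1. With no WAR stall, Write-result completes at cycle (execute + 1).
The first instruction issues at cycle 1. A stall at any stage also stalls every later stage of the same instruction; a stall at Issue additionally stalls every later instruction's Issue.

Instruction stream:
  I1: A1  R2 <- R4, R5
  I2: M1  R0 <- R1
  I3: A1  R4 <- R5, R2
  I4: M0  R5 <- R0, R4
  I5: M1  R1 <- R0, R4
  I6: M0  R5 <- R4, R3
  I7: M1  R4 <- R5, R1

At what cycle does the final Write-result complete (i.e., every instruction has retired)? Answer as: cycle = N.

I1 -> (1, 2, 4, 5)
I2 -> (2, 3, 8, 9)
I3 -> (6, 7, 9, 10)  // struct: A1 busy until I1 writes@5
I4 -> (7, 11, 16, 17)  // RAW R4: wait I3 write@10
I5 -> (10, 11, 16, 17)  // struct: M1 busy until I2 writes@9
I6 -> (18, 19, 24, 25)  // struct: M0 busy until I4 writes@17
I7 -> (19, 26, 31, 32)  // RAW R5: wait I6 write@25

cycle = 32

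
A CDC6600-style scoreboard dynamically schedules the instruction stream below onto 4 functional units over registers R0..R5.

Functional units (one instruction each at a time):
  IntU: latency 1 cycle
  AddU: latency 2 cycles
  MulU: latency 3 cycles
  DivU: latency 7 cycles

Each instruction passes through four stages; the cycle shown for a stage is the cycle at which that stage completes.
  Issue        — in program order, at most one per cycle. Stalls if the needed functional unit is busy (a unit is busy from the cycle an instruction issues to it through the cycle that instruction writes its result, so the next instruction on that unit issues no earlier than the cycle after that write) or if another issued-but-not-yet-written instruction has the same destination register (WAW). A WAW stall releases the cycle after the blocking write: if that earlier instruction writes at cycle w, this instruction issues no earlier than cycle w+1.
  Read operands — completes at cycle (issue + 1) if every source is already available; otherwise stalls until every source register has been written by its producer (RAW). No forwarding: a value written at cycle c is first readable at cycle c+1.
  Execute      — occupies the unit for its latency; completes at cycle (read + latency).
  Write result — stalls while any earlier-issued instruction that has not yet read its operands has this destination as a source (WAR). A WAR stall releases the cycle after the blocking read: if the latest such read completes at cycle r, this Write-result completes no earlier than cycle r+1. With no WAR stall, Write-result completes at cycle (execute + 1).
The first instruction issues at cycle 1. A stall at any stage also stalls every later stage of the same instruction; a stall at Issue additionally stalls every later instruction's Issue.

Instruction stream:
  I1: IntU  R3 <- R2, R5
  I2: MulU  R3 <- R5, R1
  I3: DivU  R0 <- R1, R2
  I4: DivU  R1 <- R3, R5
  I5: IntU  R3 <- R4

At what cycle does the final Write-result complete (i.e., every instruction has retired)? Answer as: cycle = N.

cycle = 25

  I1 | 1 | 2 | 3 | 4
  I2 | 5 | 6 | 9 | 10   WAW R3: wait I1 write@4
  I3 | 6 | 7 | 14 | 15
  I4 | 16 | 17 | 24 | 25   struct: DivU busy until I3 writes@15
  I5 | 17 | 18 | 19 | 20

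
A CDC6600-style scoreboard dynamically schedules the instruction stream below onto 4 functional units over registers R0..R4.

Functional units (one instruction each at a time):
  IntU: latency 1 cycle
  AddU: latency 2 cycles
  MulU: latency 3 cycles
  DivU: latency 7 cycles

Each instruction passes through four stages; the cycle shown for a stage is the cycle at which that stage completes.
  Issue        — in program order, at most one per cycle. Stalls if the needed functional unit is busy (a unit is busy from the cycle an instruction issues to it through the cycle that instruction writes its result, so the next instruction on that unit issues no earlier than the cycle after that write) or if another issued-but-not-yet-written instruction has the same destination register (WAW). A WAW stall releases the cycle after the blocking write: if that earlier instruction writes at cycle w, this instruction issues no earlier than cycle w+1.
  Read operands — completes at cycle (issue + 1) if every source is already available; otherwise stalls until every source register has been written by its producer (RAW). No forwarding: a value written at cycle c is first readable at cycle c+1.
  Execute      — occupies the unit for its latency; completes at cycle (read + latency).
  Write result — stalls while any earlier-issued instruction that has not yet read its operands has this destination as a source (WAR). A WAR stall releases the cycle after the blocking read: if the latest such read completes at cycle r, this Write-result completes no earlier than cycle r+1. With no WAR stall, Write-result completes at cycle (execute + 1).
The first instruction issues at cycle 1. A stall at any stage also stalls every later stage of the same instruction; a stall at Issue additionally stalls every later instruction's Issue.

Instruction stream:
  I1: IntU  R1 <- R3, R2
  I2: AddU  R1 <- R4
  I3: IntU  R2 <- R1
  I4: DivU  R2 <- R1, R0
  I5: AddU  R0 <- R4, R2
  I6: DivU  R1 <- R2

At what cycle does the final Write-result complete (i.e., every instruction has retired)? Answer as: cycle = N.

t=1  issue I1 (IntU)
t=2  I1 read-ops
t=3  I1 finished on IntU
t=4  I1→R1
t=5  issue I2 (AddU)
t=6  I2 read-ops · issue I3 (IntU)
t=8  I2 finished on AddU
t=9  I2→R1
t=10  I3 read-ops
t=11  I3 finished on IntU
t=12  I3→R2
t=13  issue I4 (DivU)
t=14  I4 read-ops · issue I5 (AddU)
t=21  I4 finished on DivU
t=22  I4→R2
t=23  I5 read-ops · issue I6 (DivU)
t=24  I6 read-ops
t=25  I5 finished on AddU
t=26  I5→R0
t=31  I6 finished on DivU
t=32  I6→R1

cycle = 32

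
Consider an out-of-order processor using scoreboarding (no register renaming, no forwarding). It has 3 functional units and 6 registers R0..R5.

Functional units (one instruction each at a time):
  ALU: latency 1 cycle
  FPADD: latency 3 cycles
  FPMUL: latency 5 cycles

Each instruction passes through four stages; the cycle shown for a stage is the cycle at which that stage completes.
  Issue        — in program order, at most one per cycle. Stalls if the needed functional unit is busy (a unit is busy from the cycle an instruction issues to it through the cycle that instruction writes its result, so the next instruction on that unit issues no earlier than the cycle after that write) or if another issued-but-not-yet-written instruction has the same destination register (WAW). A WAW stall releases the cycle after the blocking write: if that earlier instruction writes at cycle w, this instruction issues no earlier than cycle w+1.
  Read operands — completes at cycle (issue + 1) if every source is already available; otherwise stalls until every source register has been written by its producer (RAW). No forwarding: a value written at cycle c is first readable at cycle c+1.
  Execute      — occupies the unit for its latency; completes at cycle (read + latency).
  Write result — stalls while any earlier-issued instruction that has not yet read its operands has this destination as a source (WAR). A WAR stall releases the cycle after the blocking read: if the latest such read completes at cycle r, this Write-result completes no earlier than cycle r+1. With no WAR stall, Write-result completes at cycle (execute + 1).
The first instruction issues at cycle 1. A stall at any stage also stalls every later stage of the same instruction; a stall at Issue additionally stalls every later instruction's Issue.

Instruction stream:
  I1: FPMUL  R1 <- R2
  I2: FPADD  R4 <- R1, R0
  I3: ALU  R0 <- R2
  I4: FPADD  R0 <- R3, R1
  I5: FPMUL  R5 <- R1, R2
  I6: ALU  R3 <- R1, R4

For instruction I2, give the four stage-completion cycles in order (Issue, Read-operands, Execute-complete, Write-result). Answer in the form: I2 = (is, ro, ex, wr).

I1 -> (1, 2, 7, 8)
I2 -> (2, 9, 12, 13)  // RAW R1: wait I1 write@8
I3 -> (3, 4, 5, 10)  // WAR R0: wait I2 read@9
I4 -> (14, 15, 18, 19)  // struct: FPADD busy until I2 writes@13
I5 -> (15, 16, 21, 22)
I6 -> (16, 17, 18, 19)

I2 = (2, 9, 12, 13)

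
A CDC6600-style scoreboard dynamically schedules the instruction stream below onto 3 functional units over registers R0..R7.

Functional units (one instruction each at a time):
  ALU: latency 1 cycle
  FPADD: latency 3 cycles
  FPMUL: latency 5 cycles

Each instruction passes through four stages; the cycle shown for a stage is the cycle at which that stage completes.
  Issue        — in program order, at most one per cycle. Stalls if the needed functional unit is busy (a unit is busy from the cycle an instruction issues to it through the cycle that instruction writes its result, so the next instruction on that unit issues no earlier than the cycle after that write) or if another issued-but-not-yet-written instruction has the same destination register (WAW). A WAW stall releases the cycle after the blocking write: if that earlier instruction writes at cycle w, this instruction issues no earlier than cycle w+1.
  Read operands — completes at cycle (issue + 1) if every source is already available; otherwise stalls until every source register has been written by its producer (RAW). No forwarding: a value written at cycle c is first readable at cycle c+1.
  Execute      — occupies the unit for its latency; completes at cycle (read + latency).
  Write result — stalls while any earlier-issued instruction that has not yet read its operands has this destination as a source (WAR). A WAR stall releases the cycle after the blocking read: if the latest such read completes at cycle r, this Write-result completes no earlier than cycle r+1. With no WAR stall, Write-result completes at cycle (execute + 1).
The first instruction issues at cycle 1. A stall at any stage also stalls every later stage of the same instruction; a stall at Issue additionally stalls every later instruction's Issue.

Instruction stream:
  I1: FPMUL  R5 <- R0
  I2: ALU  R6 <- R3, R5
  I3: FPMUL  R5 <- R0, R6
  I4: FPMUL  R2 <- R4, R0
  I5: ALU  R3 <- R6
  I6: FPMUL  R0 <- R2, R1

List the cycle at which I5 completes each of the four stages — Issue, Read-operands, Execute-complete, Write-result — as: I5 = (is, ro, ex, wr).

I5 = (20, 21, 22, 23)

I1  is:1  ro:2  ex:7  wr:8
I2  is:2  ro:9  ex:10  wr:11  — RAW R5: wait I1 write@8
I3  is:9  ro:12  ex:17  wr:18  — struct: FPMUL busy until I1 writes@8, RAW R6: wait I2 write@11
I4  is:19  ro:20  ex:25  wr:26  — struct: FPMUL busy until I3 writes@18
I5  is:20  ro:21  ex:22  wr:23
I6  is:27  ro:28  ex:33  wr:34  — struct: FPMUL busy until I4 writes@26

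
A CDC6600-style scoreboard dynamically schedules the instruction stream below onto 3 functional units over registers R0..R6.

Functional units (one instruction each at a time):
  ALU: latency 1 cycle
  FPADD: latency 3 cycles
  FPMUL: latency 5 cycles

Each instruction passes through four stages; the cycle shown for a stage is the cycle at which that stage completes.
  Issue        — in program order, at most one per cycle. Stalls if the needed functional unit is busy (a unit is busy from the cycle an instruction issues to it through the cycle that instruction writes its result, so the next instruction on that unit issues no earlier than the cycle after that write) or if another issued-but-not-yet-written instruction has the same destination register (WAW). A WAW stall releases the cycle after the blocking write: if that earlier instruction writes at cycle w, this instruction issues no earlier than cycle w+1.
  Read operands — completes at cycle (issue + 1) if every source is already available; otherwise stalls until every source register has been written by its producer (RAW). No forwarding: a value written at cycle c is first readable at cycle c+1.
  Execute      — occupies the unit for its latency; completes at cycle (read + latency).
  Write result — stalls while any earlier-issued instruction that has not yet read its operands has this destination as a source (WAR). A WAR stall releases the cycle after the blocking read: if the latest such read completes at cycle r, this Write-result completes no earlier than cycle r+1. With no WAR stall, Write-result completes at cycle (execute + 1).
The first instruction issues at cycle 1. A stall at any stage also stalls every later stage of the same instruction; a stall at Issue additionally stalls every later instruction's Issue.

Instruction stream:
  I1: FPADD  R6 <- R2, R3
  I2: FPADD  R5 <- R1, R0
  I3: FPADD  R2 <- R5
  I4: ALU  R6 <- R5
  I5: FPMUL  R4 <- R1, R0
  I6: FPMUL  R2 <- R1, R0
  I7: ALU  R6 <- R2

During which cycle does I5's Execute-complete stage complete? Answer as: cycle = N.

1) issue 1, read 2, done 5, write 6
2) issue 7, read 8, done 11, write 12  <struct: FPADD busy until I1 writes@6>
3) issue 13, read 14, done 17, write 18  <struct: FPADD busy until I2 writes@12>
4) issue 14, read 15, done 16, write 17
5) issue 15, read 16, done 21, write 22
6) issue 23, read 24, done 29, write 30  <struct: FPMUL busy until I5 writes@22>
7) issue 24, read 31, done 32, write 33  <RAW R2: wait I6 write@30>

cycle = 21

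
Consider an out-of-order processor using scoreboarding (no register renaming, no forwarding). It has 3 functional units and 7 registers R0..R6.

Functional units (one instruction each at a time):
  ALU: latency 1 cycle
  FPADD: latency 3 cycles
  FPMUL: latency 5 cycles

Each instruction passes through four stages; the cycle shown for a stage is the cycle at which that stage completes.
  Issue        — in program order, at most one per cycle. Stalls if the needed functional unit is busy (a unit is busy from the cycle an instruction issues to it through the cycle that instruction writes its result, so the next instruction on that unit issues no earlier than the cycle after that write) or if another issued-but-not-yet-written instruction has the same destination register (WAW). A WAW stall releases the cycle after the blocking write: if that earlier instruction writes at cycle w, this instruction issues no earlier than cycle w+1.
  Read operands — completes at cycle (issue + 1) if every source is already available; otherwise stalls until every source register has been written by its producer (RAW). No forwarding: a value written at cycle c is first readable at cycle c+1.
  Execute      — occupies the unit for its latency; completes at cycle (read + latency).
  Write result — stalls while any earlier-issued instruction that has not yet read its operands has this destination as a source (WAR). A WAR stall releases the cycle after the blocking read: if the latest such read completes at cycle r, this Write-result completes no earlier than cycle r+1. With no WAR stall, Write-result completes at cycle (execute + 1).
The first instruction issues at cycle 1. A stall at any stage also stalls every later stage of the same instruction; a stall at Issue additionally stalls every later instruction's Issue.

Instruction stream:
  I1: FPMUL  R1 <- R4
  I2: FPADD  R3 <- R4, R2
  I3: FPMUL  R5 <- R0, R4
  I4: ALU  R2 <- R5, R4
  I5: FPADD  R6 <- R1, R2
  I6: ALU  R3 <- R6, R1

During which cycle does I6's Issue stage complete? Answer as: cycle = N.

c1: I1 issues→FPMUL
c2: I1 reads; I2 issues→FPADD
c3: I2 reads
c6: I2 exec-done
c7: I1 exec-done; I2 writes R3
c8: I1 writes R1
c9: I3 issues→FPMUL
c10: I3 reads; I4 issues→ALU
c11: I5 issues→FPADD
c15: I3 exec-done
c16: I3 writes R5
c17: I4 reads
c18: I4 exec-done
c19: I4 writes R2
c20: I5 reads; I6 issues→ALU
c23: I5 exec-done
c24: I5 writes R6
c25: I6 reads
c26: I6 exec-done
c27: I6 writes R3

cycle = 20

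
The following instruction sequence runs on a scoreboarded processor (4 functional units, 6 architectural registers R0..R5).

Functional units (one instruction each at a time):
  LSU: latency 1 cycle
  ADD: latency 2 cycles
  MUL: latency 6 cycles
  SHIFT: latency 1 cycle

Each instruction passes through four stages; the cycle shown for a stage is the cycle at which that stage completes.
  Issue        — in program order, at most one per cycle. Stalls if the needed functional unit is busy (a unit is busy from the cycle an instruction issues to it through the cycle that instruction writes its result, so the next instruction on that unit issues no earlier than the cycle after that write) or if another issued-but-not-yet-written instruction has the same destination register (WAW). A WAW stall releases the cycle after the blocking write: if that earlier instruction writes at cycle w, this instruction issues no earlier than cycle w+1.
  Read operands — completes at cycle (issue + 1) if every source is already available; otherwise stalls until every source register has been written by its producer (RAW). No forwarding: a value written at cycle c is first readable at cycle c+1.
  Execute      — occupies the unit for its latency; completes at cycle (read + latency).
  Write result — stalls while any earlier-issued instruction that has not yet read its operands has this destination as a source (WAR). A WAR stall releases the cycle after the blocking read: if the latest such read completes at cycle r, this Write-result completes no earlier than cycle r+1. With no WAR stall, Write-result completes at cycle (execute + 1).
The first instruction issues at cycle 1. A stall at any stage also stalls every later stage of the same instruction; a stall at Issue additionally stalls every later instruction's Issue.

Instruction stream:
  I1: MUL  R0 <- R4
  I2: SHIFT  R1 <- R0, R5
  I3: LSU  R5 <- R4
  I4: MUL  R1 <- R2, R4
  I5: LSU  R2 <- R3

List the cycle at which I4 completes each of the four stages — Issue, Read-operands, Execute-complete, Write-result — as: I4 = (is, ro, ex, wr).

I4 = (13, 14, 20, 21)

t=1  I1 dispatched to MUL
t=2  I1 operands ready; I2 dispatched to SHIFT
t=3  I3 dispatched to LSU
t=4  I3 operands ready
t=5  I3 complete
t=8  I1 complete
t=9  R0←I1
t=10  I2 operands ready
t=11  I2 complete; R5←I3
t=12  R1←I2
t=13  I4 dispatched to MUL
t=14  I4 operands ready; I5 dispatched to LSU
t=15  I5 operands ready
t=16  I5 complete
t=17  R2←I5
t=20  I4 complete
t=21  R1←I4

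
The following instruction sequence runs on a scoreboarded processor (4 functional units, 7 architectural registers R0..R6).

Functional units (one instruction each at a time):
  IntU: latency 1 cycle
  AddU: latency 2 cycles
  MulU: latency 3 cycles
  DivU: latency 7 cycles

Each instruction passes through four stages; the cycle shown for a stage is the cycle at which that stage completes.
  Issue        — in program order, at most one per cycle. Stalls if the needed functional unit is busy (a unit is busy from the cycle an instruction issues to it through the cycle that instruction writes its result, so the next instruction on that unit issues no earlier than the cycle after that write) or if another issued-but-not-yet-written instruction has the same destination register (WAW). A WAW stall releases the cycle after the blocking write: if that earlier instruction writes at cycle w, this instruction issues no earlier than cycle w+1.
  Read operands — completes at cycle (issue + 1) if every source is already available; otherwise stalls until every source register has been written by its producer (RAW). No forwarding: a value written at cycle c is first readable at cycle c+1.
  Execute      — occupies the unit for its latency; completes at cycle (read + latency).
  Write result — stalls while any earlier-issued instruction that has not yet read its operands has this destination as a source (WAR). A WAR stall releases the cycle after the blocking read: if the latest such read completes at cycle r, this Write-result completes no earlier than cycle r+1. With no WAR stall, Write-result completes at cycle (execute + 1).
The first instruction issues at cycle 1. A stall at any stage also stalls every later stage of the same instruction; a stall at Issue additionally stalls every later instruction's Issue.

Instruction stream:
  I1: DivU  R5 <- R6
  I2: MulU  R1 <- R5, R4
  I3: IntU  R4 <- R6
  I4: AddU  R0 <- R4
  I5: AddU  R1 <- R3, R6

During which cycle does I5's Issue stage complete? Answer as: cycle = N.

cycle = 17

t=1  I1 issues→DivU
t=2  I1 reads; I2 issues→MulU
t=3  I3 issues→IntU
t=4  I3 reads; I4 issues→AddU
t=5  I3 exec-done
t=9  I1 exec-done
t=10  I1 writes R5
t=11  I2 reads
t=12  I3 writes R4
t=13  I4 reads
t=14  I2 exec-done
t=15  I2 writes R1; I4 exec-done
t=16  I4 writes R0
t=17  I5 issues→AddU
t=18  I5 reads
t=20  I5 exec-done
t=21  I5 writes R1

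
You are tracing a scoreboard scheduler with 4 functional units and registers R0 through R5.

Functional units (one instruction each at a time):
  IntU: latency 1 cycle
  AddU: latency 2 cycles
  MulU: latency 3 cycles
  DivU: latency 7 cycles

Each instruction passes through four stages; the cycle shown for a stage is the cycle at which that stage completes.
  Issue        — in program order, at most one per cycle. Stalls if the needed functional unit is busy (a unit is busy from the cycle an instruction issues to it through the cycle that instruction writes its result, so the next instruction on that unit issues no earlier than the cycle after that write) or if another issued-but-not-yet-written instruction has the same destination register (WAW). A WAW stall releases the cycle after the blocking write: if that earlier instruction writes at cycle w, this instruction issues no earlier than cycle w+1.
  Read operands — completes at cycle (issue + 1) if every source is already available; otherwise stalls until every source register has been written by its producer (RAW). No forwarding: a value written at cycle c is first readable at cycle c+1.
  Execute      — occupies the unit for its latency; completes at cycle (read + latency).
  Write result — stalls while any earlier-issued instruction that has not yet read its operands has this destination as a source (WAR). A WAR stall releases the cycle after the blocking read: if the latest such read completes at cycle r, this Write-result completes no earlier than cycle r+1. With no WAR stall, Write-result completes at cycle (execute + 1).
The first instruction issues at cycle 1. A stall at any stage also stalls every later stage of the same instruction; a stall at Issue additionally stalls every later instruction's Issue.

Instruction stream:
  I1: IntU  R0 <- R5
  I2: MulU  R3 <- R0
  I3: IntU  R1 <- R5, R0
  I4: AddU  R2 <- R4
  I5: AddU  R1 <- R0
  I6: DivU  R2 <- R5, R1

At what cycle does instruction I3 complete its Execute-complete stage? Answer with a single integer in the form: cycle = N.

t=1  issue I1 (IntU)
t=2  I1 read-ops · issue I2 (MulU)
t=3  I1 finished on IntU
t=4  I1→R0
t=5  I2 read-ops · issue I3 (IntU)
t=6  I3 read-ops · issue I4 (AddU)
t=7  I3 finished on IntU · I4 read-ops
t=8  I2 finished on MulU · I3→R1
t=9  I2→R3 · I4 finished on AddU
t=10  I4→R2
t=11  issue I5 (AddU)
t=12  I5 read-ops · issue I6 (DivU)
t=14  I5 finished on AddU
t=15  I5→R1
t=16  I6 read-ops
t=23  I6 finished on DivU
t=24  I6→R2

cycle = 7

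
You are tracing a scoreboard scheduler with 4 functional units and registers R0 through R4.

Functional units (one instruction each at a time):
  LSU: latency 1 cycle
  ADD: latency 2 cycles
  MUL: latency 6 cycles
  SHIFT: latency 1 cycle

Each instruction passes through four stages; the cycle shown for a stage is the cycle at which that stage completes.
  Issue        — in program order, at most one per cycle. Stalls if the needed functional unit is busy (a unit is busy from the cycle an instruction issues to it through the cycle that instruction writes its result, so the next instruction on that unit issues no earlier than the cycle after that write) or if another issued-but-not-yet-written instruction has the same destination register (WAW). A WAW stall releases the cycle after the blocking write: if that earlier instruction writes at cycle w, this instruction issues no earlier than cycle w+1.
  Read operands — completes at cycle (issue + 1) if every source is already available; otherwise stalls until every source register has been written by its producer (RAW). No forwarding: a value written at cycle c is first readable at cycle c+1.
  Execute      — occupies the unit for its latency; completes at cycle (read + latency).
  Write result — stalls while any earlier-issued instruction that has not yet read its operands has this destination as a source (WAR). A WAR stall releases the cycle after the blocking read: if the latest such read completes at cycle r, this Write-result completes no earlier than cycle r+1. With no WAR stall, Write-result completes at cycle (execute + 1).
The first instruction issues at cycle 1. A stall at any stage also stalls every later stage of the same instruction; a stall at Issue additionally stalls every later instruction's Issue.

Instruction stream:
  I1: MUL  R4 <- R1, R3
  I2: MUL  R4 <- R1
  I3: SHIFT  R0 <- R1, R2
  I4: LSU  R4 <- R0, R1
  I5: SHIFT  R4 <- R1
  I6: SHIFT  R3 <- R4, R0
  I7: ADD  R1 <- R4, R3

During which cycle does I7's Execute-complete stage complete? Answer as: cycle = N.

cycle = 33

[1] I1 dispatched to MUL
[2] I1 operands ready
[8] I1 complete
[9] R4←I1
[10] I2 dispatched to MUL
[11] I2 operands ready, I3 dispatched to SHIFT
[12] I3 operands ready
[13] I3 complete
[14] R0←I3
[17] I2 complete
[18] R4←I2
[19] I4 dispatched to LSU
[20] I4 operands ready
[21] I4 complete
[22] R4←I4
[23] I5 dispatched to SHIFT
[24] I5 operands ready
[25] I5 complete
[26] R4←I5
[27] I6 dispatched to SHIFT
[28] I6 operands ready, I7 dispatched to ADD
[29] I6 complete
[30] R3←I6
[31] I7 operands ready
[33] I7 complete
[34] R1←I7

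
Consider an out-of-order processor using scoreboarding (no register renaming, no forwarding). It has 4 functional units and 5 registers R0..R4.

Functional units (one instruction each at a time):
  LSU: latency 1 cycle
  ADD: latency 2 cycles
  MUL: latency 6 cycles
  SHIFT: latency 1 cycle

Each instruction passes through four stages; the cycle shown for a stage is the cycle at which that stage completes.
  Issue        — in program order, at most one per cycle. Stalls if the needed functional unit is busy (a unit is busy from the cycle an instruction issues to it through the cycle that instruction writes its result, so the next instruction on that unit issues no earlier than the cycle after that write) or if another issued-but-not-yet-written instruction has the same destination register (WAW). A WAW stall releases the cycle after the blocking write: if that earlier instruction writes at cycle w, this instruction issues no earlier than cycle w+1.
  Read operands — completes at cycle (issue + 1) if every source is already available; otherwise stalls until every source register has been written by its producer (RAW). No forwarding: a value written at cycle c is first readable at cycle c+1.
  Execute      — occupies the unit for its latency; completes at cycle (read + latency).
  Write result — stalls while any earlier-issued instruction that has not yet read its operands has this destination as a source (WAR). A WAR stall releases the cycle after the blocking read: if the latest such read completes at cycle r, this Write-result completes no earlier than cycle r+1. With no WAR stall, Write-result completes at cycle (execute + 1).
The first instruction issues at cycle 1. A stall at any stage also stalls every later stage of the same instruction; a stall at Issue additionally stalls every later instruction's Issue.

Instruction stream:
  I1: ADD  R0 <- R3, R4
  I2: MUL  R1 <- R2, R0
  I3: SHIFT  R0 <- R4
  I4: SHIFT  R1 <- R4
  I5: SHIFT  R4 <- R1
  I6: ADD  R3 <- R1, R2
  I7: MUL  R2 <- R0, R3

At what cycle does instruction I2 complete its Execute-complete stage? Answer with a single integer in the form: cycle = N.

[1] I1 dispatched to ADD
[2] I1 operands ready; I2 dispatched to MUL
[4] I1 complete
[5] R0←I1
[6] I2 operands ready; I3 dispatched to SHIFT
[7] I3 operands ready
[8] I3 complete
[9] R0←I3
[12] I2 complete
[13] R1←I2
[14] I4 dispatched to SHIFT
[15] I4 operands ready
[16] I4 complete
[17] R1←I4
[18] I5 dispatched to SHIFT
[19] I5 operands ready; I6 dispatched to ADD
[20] I5 complete; I6 operands ready; I7 dispatched to MUL
[21] R4←I5
[22] I6 complete
[23] R3←I6
[24] I7 operands ready
[30] I7 complete
[31] R2←I7

cycle = 12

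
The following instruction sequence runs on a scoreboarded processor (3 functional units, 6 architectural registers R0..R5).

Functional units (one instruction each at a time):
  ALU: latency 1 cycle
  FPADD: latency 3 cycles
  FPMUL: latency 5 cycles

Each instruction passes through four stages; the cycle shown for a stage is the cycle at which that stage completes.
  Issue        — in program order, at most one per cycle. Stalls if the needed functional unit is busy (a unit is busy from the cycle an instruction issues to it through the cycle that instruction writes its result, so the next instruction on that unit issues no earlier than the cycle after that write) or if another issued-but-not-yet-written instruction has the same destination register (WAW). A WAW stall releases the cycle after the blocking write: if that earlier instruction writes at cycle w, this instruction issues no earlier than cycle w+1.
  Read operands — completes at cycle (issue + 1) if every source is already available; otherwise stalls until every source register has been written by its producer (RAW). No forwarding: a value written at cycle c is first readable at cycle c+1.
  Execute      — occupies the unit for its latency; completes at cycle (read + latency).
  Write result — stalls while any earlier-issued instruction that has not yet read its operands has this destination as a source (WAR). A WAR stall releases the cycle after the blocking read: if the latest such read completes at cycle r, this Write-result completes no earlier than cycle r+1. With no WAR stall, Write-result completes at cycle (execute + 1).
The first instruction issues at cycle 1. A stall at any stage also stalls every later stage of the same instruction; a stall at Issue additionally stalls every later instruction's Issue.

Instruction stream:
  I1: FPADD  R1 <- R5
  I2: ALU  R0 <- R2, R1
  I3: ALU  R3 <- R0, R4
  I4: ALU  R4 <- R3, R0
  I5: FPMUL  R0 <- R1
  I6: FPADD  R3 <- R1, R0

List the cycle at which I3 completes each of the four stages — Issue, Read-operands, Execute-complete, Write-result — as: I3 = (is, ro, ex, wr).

I3 = (10, 11, 12, 13)

I1: IS=1 RO=2 EX=5 WR=6
I2: IS=2 RO=7 EX=8 WR=9  [RAW R1: wait I1 write@6]
I3: IS=10 RO=11 EX=12 WR=13  [struct: ALU busy until I2 writes@9]
I4: IS=14 RO=15 EX=16 WR=17  [struct: ALU busy until I3 writes@13]
I5: IS=15 RO=16 EX=21 WR=22
I6: IS=16 RO=23 EX=26 WR=27  [RAW R0: wait I5 write@22]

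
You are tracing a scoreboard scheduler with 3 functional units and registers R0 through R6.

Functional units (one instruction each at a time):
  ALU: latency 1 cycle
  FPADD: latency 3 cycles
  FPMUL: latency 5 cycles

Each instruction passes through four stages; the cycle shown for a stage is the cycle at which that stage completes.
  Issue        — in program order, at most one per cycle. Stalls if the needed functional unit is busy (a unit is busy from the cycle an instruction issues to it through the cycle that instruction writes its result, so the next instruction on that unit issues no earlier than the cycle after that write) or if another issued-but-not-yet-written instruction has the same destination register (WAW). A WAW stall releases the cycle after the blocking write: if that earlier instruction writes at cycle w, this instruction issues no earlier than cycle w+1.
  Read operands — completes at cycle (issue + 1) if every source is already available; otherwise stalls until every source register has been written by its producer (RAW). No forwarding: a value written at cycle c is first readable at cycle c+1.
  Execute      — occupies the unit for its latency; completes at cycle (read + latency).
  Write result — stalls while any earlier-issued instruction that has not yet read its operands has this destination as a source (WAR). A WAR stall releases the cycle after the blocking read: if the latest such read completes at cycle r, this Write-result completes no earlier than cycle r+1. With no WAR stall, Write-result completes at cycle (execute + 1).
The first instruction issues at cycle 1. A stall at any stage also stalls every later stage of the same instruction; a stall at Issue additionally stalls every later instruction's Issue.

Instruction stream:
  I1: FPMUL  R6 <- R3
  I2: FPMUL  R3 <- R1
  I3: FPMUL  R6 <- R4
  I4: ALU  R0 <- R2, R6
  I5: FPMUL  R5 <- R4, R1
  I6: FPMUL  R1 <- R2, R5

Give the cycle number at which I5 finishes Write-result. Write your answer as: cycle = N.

cycle = 32

c1: issue I1 (FPMUL)
c2: I1 read-ops
c7: I1 finished on FPMUL
c8: I1→R6
c9: issue I2 (FPMUL)
c10: I2 read-ops
c15: I2 finished on FPMUL
c16: I2→R3
c17: issue I3 (FPMUL)
c18: I3 read-ops · issue I4 (ALU)
c23: I3 finished on FPMUL
c24: I3→R6
c25: I4 read-ops · issue I5 (FPMUL)
c26: I4 finished on ALU · I5 read-ops
c27: I4→R0
c31: I5 finished on FPMUL
c32: I5→R5
c33: issue I6 (FPMUL)
c34: I6 read-ops
c39: I6 finished on FPMUL
c40: I6→R1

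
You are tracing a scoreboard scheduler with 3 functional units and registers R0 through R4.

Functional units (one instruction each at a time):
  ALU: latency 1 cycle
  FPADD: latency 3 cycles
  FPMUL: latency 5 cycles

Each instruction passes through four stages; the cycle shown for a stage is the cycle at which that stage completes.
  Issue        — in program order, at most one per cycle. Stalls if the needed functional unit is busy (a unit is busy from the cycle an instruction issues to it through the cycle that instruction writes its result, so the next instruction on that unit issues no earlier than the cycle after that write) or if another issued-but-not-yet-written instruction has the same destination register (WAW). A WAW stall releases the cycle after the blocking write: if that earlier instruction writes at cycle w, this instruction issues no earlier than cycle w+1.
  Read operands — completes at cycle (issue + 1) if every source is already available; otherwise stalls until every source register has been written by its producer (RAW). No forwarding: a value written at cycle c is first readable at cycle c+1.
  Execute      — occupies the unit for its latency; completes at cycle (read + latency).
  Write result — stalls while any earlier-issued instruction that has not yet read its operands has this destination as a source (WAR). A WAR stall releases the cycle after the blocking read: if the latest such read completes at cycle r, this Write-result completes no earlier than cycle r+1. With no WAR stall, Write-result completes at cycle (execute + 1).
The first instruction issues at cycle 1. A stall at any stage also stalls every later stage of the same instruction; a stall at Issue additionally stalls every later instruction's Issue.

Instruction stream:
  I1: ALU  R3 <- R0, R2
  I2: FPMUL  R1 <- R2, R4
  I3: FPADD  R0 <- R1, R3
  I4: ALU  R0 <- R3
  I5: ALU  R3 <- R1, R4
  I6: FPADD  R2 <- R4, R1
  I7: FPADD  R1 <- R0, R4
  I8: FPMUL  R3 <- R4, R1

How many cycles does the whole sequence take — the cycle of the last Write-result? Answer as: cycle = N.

cycle = 38

1) issue 1, read 2, done 3, write 4
2) issue 2, read 3, done 8, write 9
3) issue 3, read 10, done 13, write 14  <RAW R1: wait I2 write@9>
4) issue 15, read 16, done 17, write 18  <WAW R0: wait I3 write@14>
5) issue 19, read 20, done 21, write 22  <struct: ALU busy until I4 writes@18>
6) issue 20, read 21, done 24, write 25
7) issue 26, read 27, done 30, write 31  <struct: FPADD busy until I6 writes@25>
8) issue 27, read 32, done 37, write 38  <RAW R1: wait I7 write@31>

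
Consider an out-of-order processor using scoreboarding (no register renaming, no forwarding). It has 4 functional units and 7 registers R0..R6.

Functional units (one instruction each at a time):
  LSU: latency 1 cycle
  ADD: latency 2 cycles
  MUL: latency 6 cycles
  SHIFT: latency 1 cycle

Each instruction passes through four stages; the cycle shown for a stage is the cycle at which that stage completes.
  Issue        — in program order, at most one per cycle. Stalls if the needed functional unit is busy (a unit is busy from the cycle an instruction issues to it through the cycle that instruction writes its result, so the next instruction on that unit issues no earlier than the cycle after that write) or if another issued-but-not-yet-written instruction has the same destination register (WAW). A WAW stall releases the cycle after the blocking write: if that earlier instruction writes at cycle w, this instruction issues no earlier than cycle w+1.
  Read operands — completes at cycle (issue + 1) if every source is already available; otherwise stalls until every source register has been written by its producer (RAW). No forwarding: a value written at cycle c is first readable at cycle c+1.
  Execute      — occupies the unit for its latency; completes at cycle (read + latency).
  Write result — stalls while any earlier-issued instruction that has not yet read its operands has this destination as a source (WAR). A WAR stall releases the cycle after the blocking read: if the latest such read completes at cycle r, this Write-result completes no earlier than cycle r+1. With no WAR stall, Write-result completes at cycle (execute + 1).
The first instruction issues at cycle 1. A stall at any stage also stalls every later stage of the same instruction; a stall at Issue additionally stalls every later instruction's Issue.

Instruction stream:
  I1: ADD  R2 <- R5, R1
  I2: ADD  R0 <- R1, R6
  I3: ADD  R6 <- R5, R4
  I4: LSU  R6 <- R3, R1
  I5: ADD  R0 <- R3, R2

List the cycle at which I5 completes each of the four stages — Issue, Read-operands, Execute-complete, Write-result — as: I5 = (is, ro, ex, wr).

[1] issue I1 (ADD)
[2] I1 read-ops
[4] I1 finished on ADD
[5] I1→R2
[6] issue I2 (ADD)
[7] I2 read-ops
[9] I2 finished on ADD
[10] I2→R0
[11] issue I3 (ADD)
[12] I3 read-ops
[14] I3 finished on ADD
[15] I3→R6
[16] issue I4 (LSU)
[17] I4 read-ops, issue I5 (ADD)
[18] I4 finished on LSU, I5 read-ops
[19] I4→R6
[20] I5 finished on ADD
[21] I5→R0

I5 = (17, 18, 20, 21)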